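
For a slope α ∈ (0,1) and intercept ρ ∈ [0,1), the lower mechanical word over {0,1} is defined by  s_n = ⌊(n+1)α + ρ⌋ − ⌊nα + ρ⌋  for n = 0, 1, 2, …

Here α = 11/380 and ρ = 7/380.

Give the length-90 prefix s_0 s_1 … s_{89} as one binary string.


000000000000000000000000000000000100000000000000000000000000000000001000000000000000000000

n=0: ⌊(1·11+7)/380⌋ − ⌊(0·11+7)/380⌋ = ⌊18/380⌋ − ⌊7/380⌋ = 0 − 0 = 0
n=1: ⌊(2·11+7)/380⌋ − ⌊(1·11+7)/380⌋ = ⌊29/380⌋ − ⌊18/380⌋ = 0 − 0 = 0
n=2: ⌊(3·11+7)/380⌋ − ⌊(2·11+7)/380⌋ = ⌊40/380⌋ − ⌊29/380⌋ = 0 − 0 = 0
n=3: ⌊(4·11+7)/380⌋ − ⌊(3·11+7)/380⌋ = ⌊51/380⌋ − ⌊40/380⌋ = 0 − 0 = 0
n=4: ⌊(5·11+7)/380⌋ − ⌊(4·11+7)/380⌋ = ⌊62/380⌋ − ⌊51/380⌋ = 0 − 0 = 0
n=5: ⌊(6·11+7)/380⌋ − ⌊(5·11+7)/380⌋ = ⌊73/380⌋ − ⌊62/380⌋ = 0 − 0 = 0
n=6: ⌊(7·11+7)/380⌋ − ⌊(6·11+7)/380⌋ = ⌊84/380⌋ − ⌊73/380⌋ = 0 − 0 = 0
n=7: ⌊(8·11+7)/380⌋ − ⌊(7·11+7)/380⌋ = ⌊95/380⌋ − ⌊84/380⌋ = 0 − 0 = 0
n=8: ⌊(9·11+7)/380⌋ − ⌊(8·11+7)/380⌋ = ⌊106/380⌋ − ⌊95/380⌋ = 0 − 0 = 0
n=9: ⌊(10·11+7)/380⌋ − ⌊(9·11+7)/380⌋ = ⌊117/380⌋ − ⌊106/380⌋ = 0 − 0 = 0
n=10: ⌊(11·11+7)/380⌋ − ⌊(10·11+7)/380⌋ = ⌊128/380⌋ − ⌊117/380⌋ = 0 − 0 = 0
n=11: ⌊(12·11+7)/380⌋ − ⌊(11·11+7)/380⌋ = ⌊139/380⌋ − ⌊128/380⌋ = 0 − 0 = 0
n=12: ⌊(13·11+7)/380⌋ − ⌊(12·11+7)/380⌋ = ⌊150/380⌋ − ⌊139/380⌋ = 0 − 0 = 0
n=13: ⌊(14·11+7)/380⌋ − ⌊(13·11+7)/380⌋ = ⌊161/380⌋ − ⌊150/380⌋ = 0 − 0 = 0
n=14: ⌊(15·11+7)/380⌋ − ⌊(14·11+7)/380⌋ = ⌊172/380⌋ − ⌊161/380⌋ = 0 − 0 = 0
n=15: ⌊(16·11+7)/380⌋ − ⌊(15·11+7)/380⌋ = ⌊183/380⌋ − ⌊172/380⌋ = 0 − 0 = 0
n=16: ⌊(17·11+7)/380⌋ − ⌊(16·11+7)/380⌋ = ⌊194/380⌋ − ⌊183/380⌋ = 0 − 0 = 0
n=17: ⌊(18·11+7)/380⌋ − ⌊(17·11+7)/380⌋ = ⌊205/380⌋ − ⌊194/380⌋ = 0 − 0 = 0
n=18: ⌊(19·11+7)/380⌋ − ⌊(18·11+7)/380⌋ = ⌊216/380⌋ − ⌊205/380⌋ = 0 − 0 = 0
n=19: ⌊(20·11+7)/380⌋ − ⌊(19·11+7)/380⌋ = ⌊227/380⌋ − ⌊216/380⌋ = 0 − 0 = 0
n=20: ⌊(21·11+7)/380⌋ − ⌊(20·11+7)/380⌋ = ⌊238/380⌋ − ⌊227/380⌋ = 0 − 0 = 0
n=21: ⌊(22·11+7)/380⌋ − ⌊(21·11+7)/380⌋ = ⌊249/380⌋ − ⌊238/380⌋ = 0 − 0 = 0
n=22: ⌊(23·11+7)/380⌋ − ⌊(22·11+7)/380⌋ = ⌊260/380⌋ − ⌊249/380⌋ = 0 − 0 = 0
n=23: ⌊(24·11+7)/380⌋ − ⌊(23·11+7)/380⌋ = ⌊271/380⌋ − ⌊260/380⌋ = 0 − 0 = 0
n=24: ⌊(25·11+7)/380⌋ − ⌊(24·11+7)/380⌋ = ⌊282/380⌋ − ⌊271/380⌋ = 0 − 0 = 0
n=25: ⌊(26·11+7)/380⌋ − ⌊(25·11+7)/380⌋ = ⌊293/380⌋ − ⌊282/380⌋ = 0 − 0 = 0
n=26: ⌊(27·11+7)/380⌋ − ⌊(26·11+7)/380⌋ = ⌊304/380⌋ − ⌊293/380⌋ = 0 − 0 = 0
n=27: ⌊(28·11+7)/380⌋ − ⌊(27·11+7)/380⌋ = ⌊315/380⌋ − ⌊304/380⌋ = 0 − 0 = 0
n=28: ⌊(29·11+7)/380⌋ − ⌊(28·11+7)/380⌋ = ⌊326/380⌋ − ⌊315/380⌋ = 0 − 0 = 0
n=29: ⌊(30·11+7)/380⌋ − ⌊(29·11+7)/380⌋ = ⌊337/380⌋ − ⌊326/380⌋ = 0 − 0 = 0
n=30: ⌊(31·11+7)/380⌋ − ⌊(30·11+7)/380⌋ = ⌊348/380⌋ − ⌊337/380⌋ = 0 − 0 = 0
n=31: ⌊(32·11+7)/380⌋ − ⌊(31·11+7)/380⌋ = ⌊359/380⌋ − ⌊348/380⌋ = 0 − 0 = 0
n=32: ⌊(33·11+7)/380⌋ − ⌊(32·11+7)/380⌋ = ⌊370/380⌋ − ⌊359/380⌋ = 0 − 0 = 0
n=33: ⌊(34·11+7)/380⌋ − ⌊(33·11+7)/380⌋ = ⌊381/380⌋ − ⌊370/380⌋ = 1 − 0 = 1
n=34: ⌊(35·11+7)/380⌋ − ⌊(34·11+7)/380⌋ = ⌊392/380⌋ − ⌊381/380⌋ = 1 − 1 = 0
n=35: ⌊(36·11+7)/380⌋ − ⌊(35·11+7)/380⌋ = ⌊403/380⌋ − ⌊392/380⌋ = 1 − 1 = 0
n=36: ⌊(37·11+7)/380⌋ − ⌊(36·11+7)/380⌋ = ⌊414/380⌋ − ⌊403/380⌋ = 1 − 1 = 0
n=37: ⌊(38·11+7)/380⌋ − ⌊(37·11+7)/380⌋ = ⌊425/380⌋ − ⌊414/380⌋ = 1 − 1 = 0
n=38: ⌊(39·11+7)/380⌋ − ⌊(38·11+7)/380⌋ = ⌊436/380⌋ − ⌊425/380⌋ = 1 − 1 = 0
n=39: ⌊(40·11+7)/380⌋ − ⌊(39·11+7)/380⌋ = ⌊447/380⌋ − ⌊436/380⌋ = 1 − 1 = 0
n=40: ⌊(41·11+7)/380⌋ − ⌊(40·11+7)/380⌋ = ⌊458/380⌋ − ⌊447/380⌋ = 1 − 1 = 0
n=41: ⌊(42·11+7)/380⌋ − ⌊(41·11+7)/380⌋ = ⌊469/380⌋ − ⌊458/380⌋ = 1 − 1 = 0
n=42: ⌊(43·11+7)/380⌋ − ⌊(42·11+7)/380⌋ = ⌊480/380⌋ − ⌊469/380⌋ = 1 − 1 = 0
n=43: ⌊(44·11+7)/380⌋ − ⌊(43·11+7)/380⌋ = ⌊491/380⌋ − ⌊480/380⌋ = 1 − 1 = 0
n=44: ⌊(45·11+7)/380⌋ − ⌊(44·11+7)/380⌋ = ⌊502/380⌋ − ⌊491/380⌋ = 1 − 1 = 0
n=45: ⌊(46·11+7)/380⌋ − ⌊(45·11+7)/380⌋ = ⌊513/380⌋ − ⌊502/380⌋ = 1 − 1 = 0
n=46: ⌊(47·11+7)/380⌋ − ⌊(46·11+7)/380⌋ = ⌊524/380⌋ − ⌊513/380⌋ = 1 − 1 = 0
n=47: ⌊(48·11+7)/380⌋ − ⌊(47·11+7)/380⌋ = ⌊535/380⌋ − ⌊524/380⌋ = 1 − 1 = 0
n=48: ⌊(49·11+7)/380⌋ − ⌊(48·11+7)/380⌋ = ⌊546/380⌋ − ⌊535/380⌋ = 1 − 1 = 0
n=49: ⌊(50·11+7)/380⌋ − ⌊(49·11+7)/380⌋ = ⌊557/380⌋ − ⌊546/380⌋ = 1 − 1 = 0
n=50: ⌊(51·11+7)/380⌋ − ⌊(50·11+7)/380⌋ = ⌊568/380⌋ − ⌊557/380⌋ = 1 − 1 = 0
n=51: ⌊(52·11+7)/380⌋ − ⌊(51·11+7)/380⌋ = ⌊579/380⌋ − ⌊568/380⌋ = 1 − 1 = 0
n=52: ⌊(53·11+7)/380⌋ − ⌊(52·11+7)/380⌋ = ⌊590/380⌋ − ⌊579/380⌋ = 1 − 1 = 0
n=53: ⌊(54·11+7)/380⌋ − ⌊(53·11+7)/380⌋ = ⌊601/380⌋ − ⌊590/380⌋ = 1 − 1 = 0
n=54: ⌊(55·11+7)/380⌋ − ⌊(54·11+7)/380⌋ = ⌊612/380⌋ − ⌊601/380⌋ = 1 − 1 = 0
n=55: ⌊(56·11+7)/380⌋ − ⌊(55·11+7)/380⌋ = ⌊623/380⌋ − ⌊612/380⌋ = 1 − 1 = 0
n=56: ⌊(57·11+7)/380⌋ − ⌊(56·11+7)/380⌋ = ⌊634/380⌋ − ⌊623/380⌋ = 1 − 1 = 0
n=57: ⌊(58·11+7)/380⌋ − ⌊(57·11+7)/380⌋ = ⌊645/380⌋ − ⌊634/380⌋ = 1 − 1 = 0
n=58: ⌊(59·11+7)/380⌋ − ⌊(58·11+7)/380⌋ = ⌊656/380⌋ − ⌊645/380⌋ = 1 − 1 = 0
n=59: ⌊(60·11+7)/380⌋ − ⌊(59·11+7)/380⌋ = ⌊667/380⌋ − ⌊656/380⌋ = 1 − 1 = 0
n=60: ⌊(61·11+7)/380⌋ − ⌊(60·11+7)/380⌋ = ⌊678/380⌋ − ⌊667/380⌋ = 1 − 1 = 0
n=61: ⌊(62·11+7)/380⌋ − ⌊(61·11+7)/380⌋ = ⌊689/380⌋ − ⌊678/380⌋ = 1 − 1 = 0
n=62: ⌊(63·11+7)/380⌋ − ⌊(62·11+7)/380⌋ = ⌊700/380⌋ − ⌊689/380⌋ = 1 − 1 = 0
n=63: ⌊(64·11+7)/380⌋ − ⌊(63·11+7)/380⌋ = ⌊711/380⌋ − ⌊700/380⌋ = 1 − 1 = 0
n=64: ⌊(65·11+7)/380⌋ − ⌊(64·11+7)/380⌋ = ⌊722/380⌋ − ⌊711/380⌋ = 1 − 1 = 0
n=65: ⌊(66·11+7)/380⌋ − ⌊(65·11+7)/380⌋ = ⌊733/380⌋ − ⌊722/380⌋ = 1 − 1 = 0
n=66: ⌊(67·11+7)/380⌋ − ⌊(66·11+7)/380⌋ = ⌊744/380⌋ − ⌊733/380⌋ = 1 − 1 = 0
n=67: ⌊(68·11+7)/380⌋ − ⌊(67·11+7)/380⌋ = ⌊755/380⌋ − ⌊744/380⌋ = 1 − 1 = 0
n=68: ⌊(69·11+7)/380⌋ − ⌊(68·11+7)/380⌋ = ⌊766/380⌋ − ⌊755/380⌋ = 2 − 1 = 1
n=69: ⌊(70·11+7)/380⌋ − ⌊(69·11+7)/380⌋ = ⌊777/380⌋ − ⌊766/380⌋ = 2 − 2 = 0
n=70: ⌊(71·11+7)/380⌋ − ⌊(70·11+7)/380⌋ = ⌊788/380⌋ − ⌊777/380⌋ = 2 − 2 = 0
n=71: ⌊(72·11+7)/380⌋ − ⌊(71·11+7)/380⌋ = ⌊799/380⌋ − ⌊788/380⌋ = 2 − 2 = 0
n=72: ⌊(73·11+7)/380⌋ − ⌊(72·11+7)/380⌋ = ⌊810/380⌋ − ⌊799/380⌋ = 2 − 2 = 0
n=73: ⌊(74·11+7)/380⌋ − ⌊(73·11+7)/380⌋ = ⌊821/380⌋ − ⌊810/380⌋ = 2 − 2 = 0
n=74: ⌊(75·11+7)/380⌋ − ⌊(74·11+7)/380⌋ = ⌊832/380⌋ − ⌊821/380⌋ = 2 − 2 = 0
n=75: ⌊(76·11+7)/380⌋ − ⌊(75·11+7)/380⌋ = ⌊843/380⌋ − ⌊832/380⌋ = 2 − 2 = 0
n=76: ⌊(77·11+7)/380⌋ − ⌊(76·11+7)/380⌋ = ⌊854/380⌋ − ⌊843/380⌋ = 2 − 2 = 0
n=77: ⌊(78·11+7)/380⌋ − ⌊(77·11+7)/380⌋ = ⌊865/380⌋ − ⌊854/380⌋ = 2 − 2 = 0
n=78: ⌊(79·11+7)/380⌋ − ⌊(78·11+7)/380⌋ = ⌊876/380⌋ − ⌊865/380⌋ = 2 − 2 = 0
n=79: ⌊(80·11+7)/380⌋ − ⌊(79·11+7)/380⌋ = ⌊887/380⌋ − ⌊876/380⌋ = 2 − 2 = 0
n=80: ⌊(81·11+7)/380⌋ − ⌊(80·11+7)/380⌋ = ⌊898/380⌋ − ⌊887/380⌋ = 2 − 2 = 0
n=81: ⌊(82·11+7)/380⌋ − ⌊(81·11+7)/380⌋ = ⌊909/380⌋ − ⌊898/380⌋ = 2 − 2 = 0
n=82: ⌊(83·11+7)/380⌋ − ⌊(82·11+7)/380⌋ = ⌊920/380⌋ − ⌊909/380⌋ = 2 − 2 = 0
n=83: ⌊(84·11+7)/380⌋ − ⌊(83·11+7)/380⌋ = ⌊931/380⌋ − ⌊920/380⌋ = 2 − 2 = 0
n=84: ⌊(85·11+7)/380⌋ − ⌊(84·11+7)/380⌋ = ⌊942/380⌋ − ⌊931/380⌋ = 2 − 2 = 0
n=85: ⌊(86·11+7)/380⌋ − ⌊(85·11+7)/380⌋ = ⌊953/380⌋ − ⌊942/380⌋ = 2 − 2 = 0
n=86: ⌊(87·11+7)/380⌋ − ⌊(86·11+7)/380⌋ = ⌊964/380⌋ − ⌊953/380⌋ = 2 − 2 = 0
n=87: ⌊(88·11+7)/380⌋ − ⌊(87·11+7)/380⌋ = ⌊975/380⌋ − ⌊964/380⌋ = 2 − 2 = 0
n=88: ⌊(89·11+7)/380⌋ − ⌊(88·11+7)/380⌋ = ⌊986/380⌋ − ⌊975/380⌋ = 2 − 2 = 0
n=89: ⌊(90·11+7)/380⌋ − ⌊(89·11+7)/380⌋ = ⌊997/380⌋ − ⌊986/380⌋ = 2 − 2 = 0


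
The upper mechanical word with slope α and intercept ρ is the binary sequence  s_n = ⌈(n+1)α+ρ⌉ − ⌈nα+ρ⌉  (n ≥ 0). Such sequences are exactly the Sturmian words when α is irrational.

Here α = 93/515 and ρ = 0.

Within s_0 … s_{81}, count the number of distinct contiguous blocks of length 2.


3

t_n = ⌈(n·93)/515⌉ for n = 0 … 82:
  n=0…9: ⌈0/515⌉=0 ⌈93/515⌉=1 ⌈186/515⌉=1 ⌈279/515⌉=1 ⌈372/515⌉=1 ⌈465/515⌉=1 ⌈558/515⌉=2 ⌈651/515⌉=2 ⌈744/515⌉=2 ⌈837/515⌉=2
  n=10…19: ⌈930/515⌉=2 ⌈1023/515⌉=2 ⌈1116/515⌉=3 ⌈1209/515⌉=3 ⌈1302/515⌉=3 ⌈1395/515⌉=3 ⌈1488/515⌉=3 ⌈1581/515⌉=4 ⌈1674/515⌉=4 ⌈1767/515⌉=4
  n=20…29: ⌈1860/515⌉=4 ⌈1953/515⌉=4 ⌈2046/515⌉=4 ⌈2139/515⌉=5 ⌈2232/515⌉=5 ⌈2325/515⌉=5 ⌈2418/515⌉=5 ⌈2511/515⌉=5 ⌈2604/515⌉=6 ⌈2697/515⌉=6
  n=30…39: ⌈2790/515⌉=6 ⌈2883/515⌉=6 ⌈2976/515⌉=6 ⌈3069/515⌉=6 ⌈3162/515⌉=7 ⌈3255/515⌉=7 ⌈3348/515⌉=7 ⌈3441/515⌉=7 ⌈3534/515⌉=7 ⌈3627/515⌉=8
  n=40…49: ⌈3720/515⌉=8 ⌈3813/515⌉=8 ⌈3906/515⌉=8 ⌈3999/515⌉=8 ⌈4092/515⌉=8 ⌈4185/515⌉=9 ⌈4278/515⌉=9 ⌈4371/515⌉=9 ⌈4464/515⌉=9 ⌈4557/515⌉=9
  n=50…59: ⌈4650/515⌉=10 ⌈4743/515⌉=10 ⌈4836/515⌉=10 ⌈4929/515⌉=10 ⌈5022/515⌉=10 ⌈5115/515⌉=10 ⌈5208/515⌉=11 ⌈5301/515⌉=11 ⌈5394/515⌉=11 ⌈5487/515⌉=11
  n=60…69: ⌈5580/515⌉=11 ⌈5673/515⌉=12 ⌈5766/515⌉=12 ⌈5859/515⌉=12 ⌈5952/515⌉=12 ⌈6045/515⌉=12 ⌈6138/515⌉=12 ⌈6231/515⌉=13 ⌈6324/515⌉=13 ⌈6417/515⌉=13
  n=70…79: ⌈6510/515⌉=13 ⌈6603/515⌉=13 ⌈6696/515⌉=14 ⌈6789/515⌉=14 ⌈6882/515⌉=14 ⌈6975/515⌉=14 ⌈7068/515⌉=14 ⌈7161/515⌉=14 ⌈7254/515⌉=15 ⌈7347/515⌉=15
  n=80…82: ⌈7440/515⌉=15 ⌈7533/515⌉=15 ⌈7626/515⌉=15
s_n = t_(n+1) − t_n for n = 0 … 81 gives
prefix = 1000010000010000100000100001000001000010000010000100000100001000001000010000010000
slide a length-2 window over [0..1] … [80..81] (81 windows); first occurrence of each distinct factor:
  [  0..  1] 10
  [  1..  2] 00
  [  4..  5] 01
  (the other 78 windows repeat one of these)
distinct factors: {00, 01, 10}
count = 3  (Sturmian bound for length 2 is 3)


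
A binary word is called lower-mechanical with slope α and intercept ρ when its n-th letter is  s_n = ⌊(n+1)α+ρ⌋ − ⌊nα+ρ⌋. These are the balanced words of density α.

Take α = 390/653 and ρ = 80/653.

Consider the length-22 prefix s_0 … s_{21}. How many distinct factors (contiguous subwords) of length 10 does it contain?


t_n = ⌊(n·390+80)/653⌋ for n = 0 … 22:
  n=0…9: ⌊80/653⌋=0 ⌊470/653⌋=0 ⌊860/653⌋=1 ⌊1250/653⌋=1 ⌊1640/653⌋=2 ⌊2030/653⌋=3 ⌊2420/653⌋=3 ⌊2810/653⌋=4 ⌊3200/653⌋=4 ⌊3590/653⌋=5
  n=10…19: ⌊3980/653⌋=6 ⌊4370/653⌋=6 ⌊4760/653⌋=7 ⌊5150/653⌋=7 ⌊5540/653⌋=8 ⌊5930/653⌋=9 ⌊6320/653⌋=9 ⌊6710/653⌋=10 ⌊7100/653⌋=10 ⌊7490/653⌋=11
  n=20…22: ⌊7880/653⌋=12 ⌊8270/653⌋=12 ⌊8660/653⌋=13
s_n = t_(n+1) − t_n for n = 0 … 21 gives
prefix = 0101101011010110101101
slide a length-10 window over [0..9] … [12..21] (13 windows); first occurrence of each distinct factor:
  [  0..  9] 0101101011
  [  1.. 10] 1011010110
  [  2.. 11] 0110101101
  [  3.. 12] 1101011010
  [  4.. 13] 1010110101
  (the other 8 windows repeat one of these)
distinct factors: {0101101011, 0110101101, 1010110101, 1011010110, 1101011010}
count = 5  (Sturmian bound for length 10 is 11)

5


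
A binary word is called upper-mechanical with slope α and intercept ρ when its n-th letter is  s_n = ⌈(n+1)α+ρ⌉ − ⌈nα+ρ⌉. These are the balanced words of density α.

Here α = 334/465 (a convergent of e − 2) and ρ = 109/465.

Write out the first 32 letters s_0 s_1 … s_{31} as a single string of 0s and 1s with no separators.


01110110111011101101110110111011

n=0: ⌈(1·334+109)/465⌉ − ⌈(0·334+109)/465⌉ = ⌈443/465⌉ − ⌈109/465⌉ = 1 − 1 = 0
n=1: ⌈(2·334+109)/465⌉ − ⌈(1·334+109)/465⌉ = ⌈777/465⌉ − ⌈443/465⌉ = 2 − 1 = 1
n=2: ⌈(3·334+109)/465⌉ − ⌈(2·334+109)/465⌉ = ⌈1111/465⌉ − ⌈777/465⌉ = 3 − 2 = 1
n=3: ⌈(4·334+109)/465⌉ − ⌈(3·334+109)/465⌉ = ⌈1445/465⌉ − ⌈1111/465⌉ = 4 − 3 = 1
n=4: ⌈(5·334+109)/465⌉ − ⌈(4·334+109)/465⌉ = ⌈1779/465⌉ − ⌈1445/465⌉ = 4 − 4 = 0
n=5: ⌈(6·334+109)/465⌉ − ⌈(5·334+109)/465⌉ = ⌈2113/465⌉ − ⌈1779/465⌉ = 5 − 4 = 1
n=6: ⌈(7·334+109)/465⌉ − ⌈(6·334+109)/465⌉ = ⌈2447/465⌉ − ⌈2113/465⌉ = 6 − 5 = 1
n=7: ⌈(8·334+109)/465⌉ − ⌈(7·334+109)/465⌉ = ⌈2781/465⌉ − ⌈2447/465⌉ = 6 − 6 = 0
n=8: ⌈(9·334+109)/465⌉ − ⌈(8·334+109)/465⌉ = ⌈3115/465⌉ − ⌈2781/465⌉ = 7 − 6 = 1
n=9: ⌈(10·334+109)/465⌉ − ⌈(9·334+109)/465⌉ = ⌈3449/465⌉ − ⌈3115/465⌉ = 8 − 7 = 1
n=10: ⌈(11·334+109)/465⌉ − ⌈(10·334+109)/465⌉ = ⌈3783/465⌉ − ⌈3449/465⌉ = 9 − 8 = 1
n=11: ⌈(12·334+109)/465⌉ − ⌈(11·334+109)/465⌉ = ⌈4117/465⌉ − ⌈3783/465⌉ = 9 − 9 = 0
n=12: ⌈(13·334+109)/465⌉ − ⌈(12·334+109)/465⌉ = ⌈4451/465⌉ − ⌈4117/465⌉ = 10 − 9 = 1
n=13: ⌈(14·334+109)/465⌉ − ⌈(13·334+109)/465⌉ = ⌈4785/465⌉ − ⌈4451/465⌉ = 11 − 10 = 1
n=14: ⌈(15·334+109)/465⌉ − ⌈(14·334+109)/465⌉ = ⌈5119/465⌉ − ⌈4785/465⌉ = 12 − 11 = 1
n=15: ⌈(16·334+109)/465⌉ − ⌈(15·334+109)/465⌉ = ⌈5453/465⌉ − ⌈5119/465⌉ = 12 − 12 = 0
n=16: ⌈(17·334+109)/465⌉ − ⌈(16·334+109)/465⌉ = ⌈5787/465⌉ − ⌈5453/465⌉ = 13 − 12 = 1
n=17: ⌈(18·334+109)/465⌉ − ⌈(17·334+109)/465⌉ = ⌈6121/465⌉ − ⌈5787/465⌉ = 14 − 13 = 1
n=18: ⌈(19·334+109)/465⌉ − ⌈(18·334+109)/465⌉ = ⌈6455/465⌉ − ⌈6121/465⌉ = 14 − 14 = 0
n=19: ⌈(20·334+109)/465⌉ − ⌈(19·334+109)/465⌉ = ⌈6789/465⌉ − ⌈6455/465⌉ = 15 − 14 = 1
n=20: ⌈(21·334+109)/465⌉ − ⌈(20·334+109)/465⌉ = ⌈7123/465⌉ − ⌈6789/465⌉ = 16 − 15 = 1
n=21: ⌈(22·334+109)/465⌉ − ⌈(21·334+109)/465⌉ = ⌈7457/465⌉ − ⌈7123/465⌉ = 17 − 16 = 1
n=22: ⌈(23·334+109)/465⌉ − ⌈(22·334+109)/465⌉ = ⌈7791/465⌉ − ⌈7457/465⌉ = 17 − 17 = 0
n=23: ⌈(24·334+109)/465⌉ − ⌈(23·334+109)/465⌉ = ⌈8125/465⌉ − ⌈7791/465⌉ = 18 − 17 = 1
n=24: ⌈(25·334+109)/465⌉ − ⌈(24·334+109)/465⌉ = ⌈8459/465⌉ − ⌈8125/465⌉ = 19 − 18 = 1
n=25: ⌈(26·334+109)/465⌉ − ⌈(25·334+109)/465⌉ = ⌈8793/465⌉ − ⌈8459/465⌉ = 19 − 19 = 0
n=26: ⌈(27·334+109)/465⌉ − ⌈(26·334+109)/465⌉ = ⌈9127/465⌉ − ⌈8793/465⌉ = 20 − 19 = 1
n=27: ⌈(28·334+109)/465⌉ − ⌈(27·334+109)/465⌉ = ⌈9461/465⌉ − ⌈9127/465⌉ = 21 − 20 = 1
n=28: ⌈(29·334+109)/465⌉ − ⌈(28·334+109)/465⌉ = ⌈9795/465⌉ − ⌈9461/465⌉ = 22 − 21 = 1
n=29: ⌈(30·334+109)/465⌉ − ⌈(29·334+109)/465⌉ = ⌈10129/465⌉ − ⌈9795/465⌉ = 22 − 22 = 0
n=30: ⌈(31·334+109)/465⌉ − ⌈(30·334+109)/465⌉ = ⌈10463/465⌉ − ⌈10129/465⌉ = 23 − 22 = 1
n=31: ⌈(32·334+109)/465⌉ − ⌈(31·334+109)/465⌉ = ⌈10797/465⌉ − ⌈10463/465⌉ = 24 − 23 = 1


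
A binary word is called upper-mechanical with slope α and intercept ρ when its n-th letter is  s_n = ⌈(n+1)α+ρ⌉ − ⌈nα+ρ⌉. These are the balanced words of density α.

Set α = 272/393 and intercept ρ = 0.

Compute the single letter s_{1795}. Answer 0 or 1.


1

(n+1)α + ρ = (1796·272) / 393 = 488512/393
nα + ρ     = (1795·272) / 393 = 488240/393
⌈488512/393⌉ = 1244,  ⌈488240/393⌉ = 1243
s_{1795} = 1244 − 1243 = 1


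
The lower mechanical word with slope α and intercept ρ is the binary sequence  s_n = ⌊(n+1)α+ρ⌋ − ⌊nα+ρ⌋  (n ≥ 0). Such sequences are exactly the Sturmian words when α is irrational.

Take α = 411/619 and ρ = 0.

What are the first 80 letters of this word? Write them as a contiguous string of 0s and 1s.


01011011011011011011011011011011011011011011011011011011011011011011011011011011

n=0: ⌊(1·411)/619⌋ − ⌊(0·411)/619⌋ = ⌊411/619⌋ − ⌊0/619⌋ = 0 − 0 = 0
n=1: ⌊(2·411)/619⌋ − ⌊(1·411)/619⌋ = ⌊822/619⌋ − ⌊411/619⌋ = 1 − 0 = 1
n=2: ⌊(3·411)/619⌋ − ⌊(2·411)/619⌋ = ⌊1233/619⌋ − ⌊822/619⌋ = 1 − 1 = 0
n=3: ⌊(4·411)/619⌋ − ⌊(3·411)/619⌋ = ⌊1644/619⌋ − ⌊1233/619⌋ = 2 − 1 = 1
n=4: ⌊(5·411)/619⌋ − ⌊(4·411)/619⌋ = ⌊2055/619⌋ − ⌊1644/619⌋ = 3 − 2 = 1
n=5: ⌊(6·411)/619⌋ − ⌊(5·411)/619⌋ = ⌊2466/619⌋ − ⌊2055/619⌋ = 3 − 3 = 0
n=6: ⌊(7·411)/619⌋ − ⌊(6·411)/619⌋ = ⌊2877/619⌋ − ⌊2466/619⌋ = 4 − 3 = 1
n=7: ⌊(8·411)/619⌋ − ⌊(7·411)/619⌋ = ⌊3288/619⌋ − ⌊2877/619⌋ = 5 − 4 = 1
n=8: ⌊(9·411)/619⌋ − ⌊(8·411)/619⌋ = ⌊3699/619⌋ − ⌊3288/619⌋ = 5 − 5 = 0
n=9: ⌊(10·411)/619⌋ − ⌊(9·411)/619⌋ = ⌊4110/619⌋ − ⌊3699/619⌋ = 6 − 5 = 1
n=10: ⌊(11·411)/619⌋ − ⌊(10·411)/619⌋ = ⌊4521/619⌋ − ⌊4110/619⌋ = 7 − 6 = 1
n=11: ⌊(12·411)/619⌋ − ⌊(11·411)/619⌋ = ⌊4932/619⌋ − ⌊4521/619⌋ = 7 − 7 = 0
n=12: ⌊(13·411)/619⌋ − ⌊(12·411)/619⌋ = ⌊5343/619⌋ − ⌊4932/619⌋ = 8 − 7 = 1
n=13: ⌊(14·411)/619⌋ − ⌊(13·411)/619⌋ = ⌊5754/619⌋ − ⌊5343/619⌋ = 9 − 8 = 1
n=14: ⌊(15·411)/619⌋ − ⌊(14·411)/619⌋ = ⌊6165/619⌋ − ⌊5754/619⌋ = 9 − 9 = 0
n=15: ⌊(16·411)/619⌋ − ⌊(15·411)/619⌋ = ⌊6576/619⌋ − ⌊6165/619⌋ = 10 − 9 = 1
n=16: ⌊(17·411)/619⌋ − ⌊(16·411)/619⌋ = ⌊6987/619⌋ − ⌊6576/619⌋ = 11 − 10 = 1
n=17: ⌊(18·411)/619⌋ − ⌊(17·411)/619⌋ = ⌊7398/619⌋ − ⌊6987/619⌋ = 11 − 11 = 0
n=18: ⌊(19·411)/619⌋ − ⌊(18·411)/619⌋ = ⌊7809/619⌋ − ⌊7398/619⌋ = 12 − 11 = 1
n=19: ⌊(20·411)/619⌋ − ⌊(19·411)/619⌋ = ⌊8220/619⌋ − ⌊7809/619⌋ = 13 − 12 = 1
n=20: ⌊(21·411)/619⌋ − ⌊(20·411)/619⌋ = ⌊8631/619⌋ − ⌊8220/619⌋ = 13 − 13 = 0
n=21: ⌊(22·411)/619⌋ − ⌊(21·411)/619⌋ = ⌊9042/619⌋ − ⌊8631/619⌋ = 14 − 13 = 1
n=22: ⌊(23·411)/619⌋ − ⌊(22·411)/619⌋ = ⌊9453/619⌋ − ⌊9042/619⌋ = 15 − 14 = 1
n=23: ⌊(24·411)/619⌋ − ⌊(23·411)/619⌋ = ⌊9864/619⌋ − ⌊9453/619⌋ = 15 − 15 = 0
n=24: ⌊(25·411)/619⌋ − ⌊(24·411)/619⌋ = ⌊10275/619⌋ − ⌊9864/619⌋ = 16 − 15 = 1
n=25: ⌊(26·411)/619⌋ − ⌊(25·411)/619⌋ = ⌊10686/619⌋ − ⌊10275/619⌋ = 17 − 16 = 1
n=26: ⌊(27·411)/619⌋ − ⌊(26·411)/619⌋ = ⌊11097/619⌋ − ⌊10686/619⌋ = 17 − 17 = 0
n=27: ⌊(28·411)/619⌋ − ⌊(27·411)/619⌋ = ⌊11508/619⌋ − ⌊11097/619⌋ = 18 − 17 = 1
n=28: ⌊(29·411)/619⌋ − ⌊(28·411)/619⌋ = ⌊11919/619⌋ − ⌊11508/619⌋ = 19 − 18 = 1
n=29: ⌊(30·411)/619⌋ − ⌊(29·411)/619⌋ = ⌊12330/619⌋ − ⌊11919/619⌋ = 19 − 19 = 0
n=30: ⌊(31·411)/619⌋ − ⌊(30·411)/619⌋ = ⌊12741/619⌋ − ⌊12330/619⌋ = 20 − 19 = 1
n=31: ⌊(32·411)/619⌋ − ⌊(31·411)/619⌋ = ⌊13152/619⌋ − ⌊12741/619⌋ = 21 − 20 = 1
n=32: ⌊(33·411)/619⌋ − ⌊(32·411)/619⌋ = ⌊13563/619⌋ − ⌊13152/619⌋ = 21 − 21 = 0
n=33: ⌊(34·411)/619⌋ − ⌊(33·411)/619⌋ = ⌊13974/619⌋ − ⌊13563/619⌋ = 22 − 21 = 1
n=34: ⌊(35·411)/619⌋ − ⌊(34·411)/619⌋ = ⌊14385/619⌋ − ⌊13974/619⌋ = 23 − 22 = 1
n=35: ⌊(36·411)/619⌋ − ⌊(35·411)/619⌋ = ⌊14796/619⌋ − ⌊14385/619⌋ = 23 − 23 = 0
n=36: ⌊(37·411)/619⌋ − ⌊(36·411)/619⌋ = ⌊15207/619⌋ − ⌊14796/619⌋ = 24 − 23 = 1
n=37: ⌊(38·411)/619⌋ − ⌊(37·411)/619⌋ = ⌊15618/619⌋ − ⌊15207/619⌋ = 25 − 24 = 1
n=38: ⌊(39·411)/619⌋ − ⌊(38·411)/619⌋ = ⌊16029/619⌋ − ⌊15618/619⌋ = 25 − 25 = 0
n=39: ⌊(40·411)/619⌋ − ⌊(39·411)/619⌋ = ⌊16440/619⌋ − ⌊16029/619⌋ = 26 − 25 = 1
n=40: ⌊(41·411)/619⌋ − ⌊(40·411)/619⌋ = ⌊16851/619⌋ − ⌊16440/619⌋ = 27 − 26 = 1
n=41: ⌊(42·411)/619⌋ − ⌊(41·411)/619⌋ = ⌊17262/619⌋ − ⌊16851/619⌋ = 27 − 27 = 0
n=42: ⌊(43·411)/619⌋ − ⌊(42·411)/619⌋ = ⌊17673/619⌋ − ⌊17262/619⌋ = 28 − 27 = 1
n=43: ⌊(44·411)/619⌋ − ⌊(43·411)/619⌋ = ⌊18084/619⌋ − ⌊17673/619⌋ = 29 − 28 = 1
n=44: ⌊(45·411)/619⌋ − ⌊(44·411)/619⌋ = ⌊18495/619⌋ − ⌊18084/619⌋ = 29 − 29 = 0
n=45: ⌊(46·411)/619⌋ − ⌊(45·411)/619⌋ = ⌊18906/619⌋ − ⌊18495/619⌋ = 30 − 29 = 1
n=46: ⌊(47·411)/619⌋ − ⌊(46·411)/619⌋ = ⌊19317/619⌋ − ⌊18906/619⌋ = 31 − 30 = 1
n=47: ⌊(48·411)/619⌋ − ⌊(47·411)/619⌋ = ⌊19728/619⌋ − ⌊19317/619⌋ = 31 − 31 = 0
n=48: ⌊(49·411)/619⌋ − ⌊(48·411)/619⌋ = ⌊20139/619⌋ − ⌊19728/619⌋ = 32 − 31 = 1
n=49: ⌊(50·411)/619⌋ − ⌊(49·411)/619⌋ = ⌊20550/619⌋ − ⌊20139/619⌋ = 33 − 32 = 1
n=50: ⌊(51·411)/619⌋ − ⌊(50·411)/619⌋ = ⌊20961/619⌋ − ⌊20550/619⌋ = 33 − 33 = 0
n=51: ⌊(52·411)/619⌋ − ⌊(51·411)/619⌋ = ⌊21372/619⌋ − ⌊20961/619⌋ = 34 − 33 = 1
n=52: ⌊(53·411)/619⌋ − ⌊(52·411)/619⌋ = ⌊21783/619⌋ − ⌊21372/619⌋ = 35 − 34 = 1
n=53: ⌊(54·411)/619⌋ − ⌊(53·411)/619⌋ = ⌊22194/619⌋ − ⌊21783/619⌋ = 35 − 35 = 0
n=54: ⌊(55·411)/619⌋ − ⌊(54·411)/619⌋ = ⌊22605/619⌋ − ⌊22194/619⌋ = 36 − 35 = 1
n=55: ⌊(56·411)/619⌋ − ⌊(55·411)/619⌋ = ⌊23016/619⌋ − ⌊22605/619⌋ = 37 − 36 = 1
n=56: ⌊(57·411)/619⌋ − ⌊(56·411)/619⌋ = ⌊23427/619⌋ − ⌊23016/619⌋ = 37 − 37 = 0
n=57: ⌊(58·411)/619⌋ − ⌊(57·411)/619⌋ = ⌊23838/619⌋ − ⌊23427/619⌋ = 38 − 37 = 1
n=58: ⌊(59·411)/619⌋ − ⌊(58·411)/619⌋ = ⌊24249/619⌋ − ⌊23838/619⌋ = 39 − 38 = 1
n=59: ⌊(60·411)/619⌋ − ⌊(59·411)/619⌋ = ⌊24660/619⌋ − ⌊24249/619⌋ = 39 − 39 = 0
n=60: ⌊(61·411)/619⌋ − ⌊(60·411)/619⌋ = ⌊25071/619⌋ − ⌊24660/619⌋ = 40 − 39 = 1
n=61: ⌊(62·411)/619⌋ − ⌊(61·411)/619⌋ = ⌊25482/619⌋ − ⌊25071/619⌋ = 41 − 40 = 1
n=62: ⌊(63·411)/619⌋ − ⌊(62·411)/619⌋ = ⌊25893/619⌋ − ⌊25482/619⌋ = 41 − 41 = 0
n=63: ⌊(64·411)/619⌋ − ⌊(63·411)/619⌋ = ⌊26304/619⌋ − ⌊25893/619⌋ = 42 − 41 = 1
n=64: ⌊(65·411)/619⌋ − ⌊(64·411)/619⌋ = ⌊26715/619⌋ − ⌊26304/619⌋ = 43 − 42 = 1
n=65: ⌊(66·411)/619⌋ − ⌊(65·411)/619⌋ = ⌊27126/619⌋ − ⌊26715/619⌋ = 43 − 43 = 0
n=66: ⌊(67·411)/619⌋ − ⌊(66·411)/619⌋ = ⌊27537/619⌋ − ⌊27126/619⌋ = 44 − 43 = 1
n=67: ⌊(68·411)/619⌋ − ⌊(67·411)/619⌋ = ⌊27948/619⌋ − ⌊27537/619⌋ = 45 − 44 = 1
n=68: ⌊(69·411)/619⌋ − ⌊(68·411)/619⌋ = ⌊28359/619⌋ − ⌊27948/619⌋ = 45 − 45 = 0
n=69: ⌊(70·411)/619⌋ − ⌊(69·411)/619⌋ = ⌊28770/619⌋ − ⌊28359/619⌋ = 46 − 45 = 1
n=70: ⌊(71·411)/619⌋ − ⌊(70·411)/619⌋ = ⌊29181/619⌋ − ⌊28770/619⌋ = 47 − 46 = 1
n=71: ⌊(72·411)/619⌋ − ⌊(71·411)/619⌋ = ⌊29592/619⌋ − ⌊29181/619⌋ = 47 − 47 = 0
n=72: ⌊(73·411)/619⌋ − ⌊(72·411)/619⌋ = ⌊30003/619⌋ − ⌊29592/619⌋ = 48 − 47 = 1
n=73: ⌊(74·411)/619⌋ − ⌊(73·411)/619⌋ = ⌊30414/619⌋ − ⌊30003/619⌋ = 49 − 48 = 1
n=74: ⌊(75·411)/619⌋ − ⌊(74·411)/619⌋ = ⌊30825/619⌋ − ⌊30414/619⌋ = 49 − 49 = 0
n=75: ⌊(76·411)/619⌋ − ⌊(75·411)/619⌋ = ⌊31236/619⌋ − ⌊30825/619⌋ = 50 − 49 = 1
n=76: ⌊(77·411)/619⌋ − ⌊(76·411)/619⌋ = ⌊31647/619⌋ − ⌊31236/619⌋ = 51 − 50 = 1
n=77: ⌊(78·411)/619⌋ − ⌊(77·411)/619⌋ = ⌊32058/619⌋ − ⌊31647/619⌋ = 51 − 51 = 0
n=78: ⌊(79·411)/619⌋ − ⌊(78·411)/619⌋ = ⌊32469/619⌋ − ⌊32058/619⌋ = 52 − 51 = 1
n=79: ⌊(80·411)/619⌋ − ⌊(79·411)/619⌋ = ⌊32880/619⌋ − ⌊32469/619⌋ = 53 − 52 = 1


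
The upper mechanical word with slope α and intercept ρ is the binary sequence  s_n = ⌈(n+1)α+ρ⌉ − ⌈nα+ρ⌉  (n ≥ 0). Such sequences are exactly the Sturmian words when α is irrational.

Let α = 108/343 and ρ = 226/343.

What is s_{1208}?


(n+1)α + ρ = (1209·108 + 226) / 343 = 130798/343
nα + ρ     = (1208·108 + 226) / 343 = 130690/343
⌈130798/343⌉ = 382,  ⌈130690/343⌉ = 382
s_{1208} = 382 − 382 = 0

0


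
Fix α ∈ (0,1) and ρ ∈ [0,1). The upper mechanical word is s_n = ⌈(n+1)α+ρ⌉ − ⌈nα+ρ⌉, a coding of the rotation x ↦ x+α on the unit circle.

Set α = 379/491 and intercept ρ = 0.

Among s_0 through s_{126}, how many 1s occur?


#1s = Σ_{n=0}^{126} s_n = Σ_{n=0}^{126} (⌈(n+1)α+ρ⌉ − ⌈nα+ρ⌉)
the sum telescopes: every ⌈nα+ρ⌉ with 0 < n < 127 appears once with + and once with −, leaving ⌈127α+ρ⌉ − ⌈0·α+ρ⌉
127α + ρ = (127·379) / 491 = 48133/491
ρ = 0/491
⌈48133/491⌉ = 99,  ⌈0/491⌉ = 0
#1s = 99 − 0 = 99

99


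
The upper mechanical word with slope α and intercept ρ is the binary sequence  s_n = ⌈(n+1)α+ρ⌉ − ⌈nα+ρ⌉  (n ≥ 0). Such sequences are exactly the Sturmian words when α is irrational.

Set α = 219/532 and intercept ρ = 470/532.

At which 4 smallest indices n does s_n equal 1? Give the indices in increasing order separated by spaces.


0 2 5 7

n=0: ⌈689/532⌉−⌈470/532⌉ = 2−1 = 1  ← one
n=1: ⌈908/532⌉−⌈689/532⌉ = 2−2 = 0
n=2: ⌈1127/532⌉−⌈908/532⌉ = 3−2 = 1  ← one
n=3: ⌈1346/532⌉−⌈1127/532⌉ = 3−3 = 0
n=4: ⌈1565/532⌉−⌈1346/532⌉ = 3−3 = 0
n=5: ⌈1784/532⌉−⌈1565/532⌉ = 4−3 = 1  ← one
n=6: ⌈2003/532⌉−⌈1784/532⌉ = 4−4 = 0
n=7: ⌈2222/532⌉−⌈2003/532⌉ = 5−4 = 1  ← one
positions of the first 4 ones: 0 2 5 7


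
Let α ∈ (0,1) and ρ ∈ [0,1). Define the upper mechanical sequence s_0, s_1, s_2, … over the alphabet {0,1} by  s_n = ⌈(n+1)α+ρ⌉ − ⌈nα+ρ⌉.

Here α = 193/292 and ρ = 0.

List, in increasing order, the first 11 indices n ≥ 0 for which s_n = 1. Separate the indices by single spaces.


0 1 3 4 6 7 9 10 12 13 15

n=0: ⌈193/292⌉−⌈0/292⌉ = 1−0 = 1  ← one
n=1: ⌈386/292⌉−⌈193/292⌉ = 2−1 = 1  ← one
n=2: ⌈579/292⌉−⌈386/292⌉ = 2−2 = 0
n=3: ⌈772/292⌉−⌈579/292⌉ = 3−2 = 1  ← one
n=4: ⌈965/292⌉−⌈772/292⌉ = 4−3 = 1  ← one
n=5: ⌈1158/292⌉−⌈965/292⌉ = 4−4 = 0
n=6: ⌈1351/292⌉−⌈1158/292⌉ = 5−4 = 1  ← one
n=7: ⌈1544/292⌉−⌈1351/292⌉ = 6−5 = 1  ← one
n=8: ⌈1737/292⌉−⌈1544/292⌉ = 6−6 = 0
n=9: ⌈1930/292⌉−⌈1737/292⌉ = 7−6 = 1  ← one
n=10: ⌈2123/292⌉−⌈1930/292⌉ = 8−7 = 1  ← one
n=11: ⌈2316/292⌉−⌈2123/292⌉ = 8−8 = 0
n=12: ⌈2509/292⌉−⌈2316/292⌉ = 9−8 = 1  ← one
n=13: ⌈2702/292⌉−⌈2509/292⌉ = 10−9 = 1  ← one
n=14: ⌈2895/292⌉−⌈2702/292⌉ = 10−10 = 0
n=15: ⌈3088/292⌉−⌈2895/292⌉ = 11−10 = 1  ← one
positions of the first 11 ones: 0 1 3 4 6 7 9 10 12 13 15


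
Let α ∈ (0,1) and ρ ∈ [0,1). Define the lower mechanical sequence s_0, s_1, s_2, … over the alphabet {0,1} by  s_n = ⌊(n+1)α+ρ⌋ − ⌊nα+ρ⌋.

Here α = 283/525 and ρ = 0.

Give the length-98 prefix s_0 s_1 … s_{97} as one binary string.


n=0: ⌊(1·283)/525⌋ − ⌊(0·283)/525⌋ = ⌊283/525⌋ − ⌊0/525⌋ = 0 − 0 = 0
n=1: ⌊(2·283)/525⌋ − ⌊(1·283)/525⌋ = ⌊566/525⌋ − ⌊283/525⌋ = 1 − 0 = 1
n=2: ⌊(3·283)/525⌋ − ⌊(2·283)/525⌋ = ⌊849/525⌋ − ⌊566/525⌋ = 1 − 1 = 0
n=3: ⌊(4·283)/525⌋ − ⌊(3·283)/525⌋ = ⌊1132/525⌋ − ⌊849/525⌋ = 2 − 1 = 1
n=4: ⌊(5·283)/525⌋ − ⌊(4·283)/525⌋ = ⌊1415/525⌋ − ⌊1132/525⌋ = 2 − 2 = 0
n=5: ⌊(6·283)/525⌋ − ⌊(5·283)/525⌋ = ⌊1698/525⌋ − ⌊1415/525⌋ = 3 − 2 = 1
n=6: ⌊(7·283)/525⌋ − ⌊(6·283)/525⌋ = ⌊1981/525⌋ − ⌊1698/525⌋ = 3 − 3 = 0
n=7: ⌊(8·283)/525⌋ − ⌊(7·283)/525⌋ = ⌊2264/525⌋ − ⌊1981/525⌋ = 4 − 3 = 1
n=8: ⌊(9·283)/525⌋ − ⌊(8·283)/525⌋ = ⌊2547/525⌋ − ⌊2264/525⌋ = 4 − 4 = 0
n=9: ⌊(10·283)/525⌋ − ⌊(9·283)/525⌋ = ⌊2830/525⌋ − ⌊2547/525⌋ = 5 − 4 = 1
n=10: ⌊(11·283)/525⌋ − ⌊(10·283)/525⌋ = ⌊3113/525⌋ − ⌊2830/525⌋ = 5 − 5 = 0
n=11: ⌊(12·283)/525⌋ − ⌊(11·283)/525⌋ = ⌊3396/525⌋ − ⌊3113/525⌋ = 6 − 5 = 1
n=12: ⌊(13·283)/525⌋ − ⌊(12·283)/525⌋ = ⌊3679/525⌋ − ⌊3396/525⌋ = 7 − 6 = 1
n=13: ⌊(14·283)/525⌋ − ⌊(13·283)/525⌋ = ⌊3962/525⌋ − ⌊3679/525⌋ = 7 − 7 = 0
n=14: ⌊(15·283)/525⌋ − ⌊(14·283)/525⌋ = ⌊4245/525⌋ − ⌊3962/525⌋ = 8 − 7 = 1
n=15: ⌊(16·283)/525⌋ − ⌊(15·283)/525⌋ = ⌊4528/525⌋ − ⌊4245/525⌋ = 8 − 8 = 0
n=16: ⌊(17·283)/525⌋ − ⌊(16·283)/525⌋ = ⌊4811/525⌋ − ⌊4528/525⌋ = 9 − 8 = 1
n=17: ⌊(18·283)/525⌋ − ⌊(17·283)/525⌋ = ⌊5094/525⌋ − ⌊4811/525⌋ = 9 − 9 = 0
n=18: ⌊(19·283)/525⌋ − ⌊(18·283)/525⌋ = ⌊5377/525⌋ − ⌊5094/525⌋ = 10 − 9 = 1
n=19: ⌊(20·283)/525⌋ − ⌊(19·283)/525⌋ = ⌊5660/525⌋ − ⌊5377/525⌋ = 10 − 10 = 0
n=20: ⌊(21·283)/525⌋ − ⌊(20·283)/525⌋ = ⌊5943/525⌋ − ⌊5660/525⌋ = 11 − 10 = 1
n=21: ⌊(22·283)/525⌋ − ⌊(21·283)/525⌋ = ⌊6226/525⌋ − ⌊5943/525⌋ = 11 − 11 = 0
n=22: ⌊(23·283)/525⌋ − ⌊(22·283)/525⌋ = ⌊6509/525⌋ − ⌊6226/525⌋ = 12 − 11 = 1
n=23: ⌊(24·283)/525⌋ − ⌊(23·283)/525⌋ = ⌊6792/525⌋ − ⌊6509/525⌋ = 12 − 12 = 0
n=24: ⌊(25·283)/525⌋ − ⌊(24·283)/525⌋ = ⌊7075/525⌋ − ⌊6792/525⌋ = 13 − 12 = 1
n=25: ⌊(26·283)/525⌋ − ⌊(25·283)/525⌋ = ⌊7358/525⌋ − ⌊7075/525⌋ = 14 − 13 = 1
n=26: ⌊(27·283)/525⌋ − ⌊(26·283)/525⌋ = ⌊7641/525⌋ − ⌊7358/525⌋ = 14 − 14 = 0
n=27: ⌊(28·283)/525⌋ − ⌊(27·283)/525⌋ = ⌊7924/525⌋ − ⌊7641/525⌋ = 15 − 14 = 1
n=28: ⌊(29·283)/525⌋ − ⌊(28·283)/525⌋ = ⌊8207/525⌋ − ⌊7924/525⌋ = 15 − 15 = 0
n=29: ⌊(30·283)/525⌋ − ⌊(29·283)/525⌋ = ⌊8490/525⌋ − ⌊8207/525⌋ = 16 − 15 = 1
n=30: ⌊(31·283)/525⌋ − ⌊(30·283)/525⌋ = ⌊8773/525⌋ − ⌊8490/525⌋ = 16 − 16 = 0
n=31: ⌊(32·283)/525⌋ − ⌊(31·283)/525⌋ = ⌊9056/525⌋ − ⌊8773/525⌋ = 17 − 16 = 1
n=32: ⌊(33·283)/525⌋ − ⌊(32·283)/525⌋ = ⌊9339/525⌋ − ⌊9056/525⌋ = 17 − 17 = 0
n=33: ⌊(34·283)/525⌋ − ⌊(33·283)/525⌋ = ⌊9622/525⌋ − ⌊9339/525⌋ = 18 − 17 = 1
n=34: ⌊(35·283)/525⌋ − ⌊(34·283)/525⌋ = ⌊9905/525⌋ − ⌊9622/525⌋ = 18 − 18 = 0
n=35: ⌊(36·283)/525⌋ − ⌊(35·283)/525⌋ = ⌊10188/525⌋ − ⌊9905/525⌋ = 19 − 18 = 1
n=36: ⌊(37·283)/525⌋ − ⌊(36·283)/525⌋ = ⌊10471/525⌋ − ⌊10188/525⌋ = 19 − 19 = 0
n=37: ⌊(38·283)/525⌋ − ⌊(37·283)/525⌋ = ⌊10754/525⌋ − ⌊10471/525⌋ = 20 − 19 = 1
n=38: ⌊(39·283)/525⌋ − ⌊(38·283)/525⌋ = ⌊11037/525⌋ − ⌊10754/525⌋ = 21 − 20 = 1
n=39: ⌊(40·283)/525⌋ − ⌊(39·283)/525⌋ = ⌊11320/525⌋ − ⌊11037/525⌋ = 21 − 21 = 0
n=40: ⌊(41·283)/525⌋ − ⌊(40·283)/525⌋ = ⌊11603/525⌋ − ⌊11320/525⌋ = 22 − 21 = 1
n=41: ⌊(42·283)/525⌋ − ⌊(41·283)/525⌋ = ⌊11886/525⌋ − ⌊11603/525⌋ = 22 − 22 = 0
n=42: ⌊(43·283)/525⌋ − ⌊(42·283)/525⌋ = ⌊12169/525⌋ − ⌊11886/525⌋ = 23 − 22 = 1
n=43: ⌊(44·283)/525⌋ − ⌊(43·283)/525⌋ = ⌊12452/525⌋ − ⌊12169/525⌋ = 23 − 23 = 0
n=44: ⌊(45·283)/525⌋ − ⌊(44·283)/525⌋ = ⌊12735/525⌋ − ⌊12452/525⌋ = 24 − 23 = 1
n=45: ⌊(46·283)/525⌋ − ⌊(45·283)/525⌋ = ⌊13018/525⌋ − ⌊12735/525⌋ = 24 − 24 = 0
n=46: ⌊(47·283)/525⌋ − ⌊(46·283)/525⌋ = ⌊13301/525⌋ − ⌊13018/525⌋ = 25 − 24 = 1
n=47: ⌊(48·283)/525⌋ − ⌊(47·283)/525⌋ = ⌊13584/525⌋ − ⌊13301/525⌋ = 25 − 25 = 0
n=48: ⌊(49·283)/525⌋ − ⌊(48·283)/525⌋ = ⌊13867/525⌋ − ⌊13584/525⌋ = 26 − 25 = 1
n=49: ⌊(50·283)/525⌋ − ⌊(49·283)/525⌋ = ⌊14150/525⌋ − ⌊13867/525⌋ = 26 − 26 = 0
n=50: ⌊(51·283)/525⌋ − ⌊(50·283)/525⌋ = ⌊14433/525⌋ − ⌊14150/525⌋ = 27 − 26 = 1
n=51: ⌊(52·283)/525⌋ − ⌊(51·283)/525⌋ = ⌊14716/525⌋ − ⌊14433/525⌋ = 28 − 27 = 1
n=52: ⌊(53·283)/525⌋ − ⌊(52·283)/525⌋ = ⌊14999/525⌋ − ⌊14716/525⌋ = 28 − 28 = 0
n=53: ⌊(54·283)/525⌋ − ⌊(53·283)/525⌋ = ⌊15282/525⌋ − ⌊14999/525⌋ = 29 − 28 = 1
n=54: ⌊(55·283)/525⌋ − ⌊(54·283)/525⌋ = ⌊15565/525⌋ − ⌊15282/525⌋ = 29 − 29 = 0
n=55: ⌊(56·283)/525⌋ − ⌊(55·283)/525⌋ = ⌊15848/525⌋ − ⌊15565/525⌋ = 30 − 29 = 1
n=56: ⌊(57·283)/525⌋ − ⌊(56·283)/525⌋ = ⌊16131/525⌋ − ⌊15848/525⌋ = 30 − 30 = 0
n=57: ⌊(58·283)/525⌋ − ⌊(57·283)/525⌋ = ⌊16414/525⌋ − ⌊16131/525⌋ = 31 − 30 = 1
n=58: ⌊(59·283)/525⌋ − ⌊(58·283)/525⌋ = ⌊16697/525⌋ − ⌊16414/525⌋ = 31 − 31 = 0
n=59: ⌊(60·283)/525⌋ − ⌊(59·283)/525⌋ = ⌊16980/525⌋ − ⌊16697/525⌋ = 32 − 31 = 1
n=60: ⌊(61·283)/525⌋ − ⌊(60·283)/525⌋ = ⌊17263/525⌋ − ⌊16980/525⌋ = 32 − 32 = 0
n=61: ⌊(62·283)/525⌋ − ⌊(61·283)/525⌋ = ⌊17546/525⌋ − ⌊17263/525⌋ = 33 − 32 = 1
n=62: ⌊(63·283)/525⌋ − ⌊(62·283)/525⌋ = ⌊17829/525⌋ − ⌊17546/525⌋ = 33 − 33 = 0
n=63: ⌊(64·283)/525⌋ − ⌊(63·283)/525⌋ = ⌊18112/525⌋ − ⌊17829/525⌋ = 34 − 33 = 1
n=64: ⌊(65·283)/525⌋ − ⌊(64·283)/525⌋ = ⌊18395/525⌋ − ⌊18112/525⌋ = 35 − 34 = 1
n=65: ⌊(66·283)/525⌋ − ⌊(65·283)/525⌋ = ⌊18678/525⌋ − ⌊18395/525⌋ = 35 − 35 = 0
n=66: ⌊(67·283)/525⌋ − ⌊(66·283)/525⌋ = ⌊18961/525⌋ − ⌊18678/525⌋ = 36 − 35 = 1
n=67: ⌊(68·283)/525⌋ − ⌊(67·283)/525⌋ = ⌊19244/525⌋ − ⌊18961/525⌋ = 36 − 36 = 0
n=68: ⌊(69·283)/525⌋ − ⌊(68·283)/525⌋ = ⌊19527/525⌋ − ⌊19244/525⌋ = 37 − 36 = 1
n=69: ⌊(70·283)/525⌋ − ⌊(69·283)/525⌋ = ⌊19810/525⌋ − ⌊19527/525⌋ = 37 − 37 = 0
n=70: ⌊(71·283)/525⌋ − ⌊(70·283)/525⌋ = ⌊20093/525⌋ − ⌊19810/525⌋ = 38 − 37 = 1
n=71: ⌊(72·283)/525⌋ − ⌊(71·283)/525⌋ = ⌊20376/525⌋ − ⌊20093/525⌋ = 38 − 38 = 0
n=72: ⌊(73·283)/525⌋ − ⌊(72·283)/525⌋ = ⌊20659/525⌋ − ⌊20376/525⌋ = 39 − 38 = 1
n=73: ⌊(74·283)/525⌋ − ⌊(73·283)/525⌋ = ⌊20942/525⌋ − ⌊20659/525⌋ = 39 − 39 = 0
n=74: ⌊(75·283)/525⌋ − ⌊(74·283)/525⌋ = ⌊21225/525⌋ − ⌊20942/525⌋ = 40 − 39 = 1
n=75: ⌊(76·283)/525⌋ − ⌊(75·283)/525⌋ = ⌊21508/525⌋ − ⌊21225/525⌋ = 40 − 40 = 0
n=76: ⌊(77·283)/525⌋ − ⌊(76·283)/525⌋ = ⌊21791/525⌋ − ⌊21508/525⌋ = 41 − 40 = 1
n=77: ⌊(78·283)/525⌋ − ⌊(77·283)/525⌋ = ⌊22074/525⌋ − ⌊21791/525⌋ = 42 − 41 = 1
n=78: ⌊(79·283)/525⌋ − ⌊(78·283)/525⌋ = ⌊22357/525⌋ − ⌊22074/525⌋ = 42 − 42 = 0
n=79: ⌊(80·283)/525⌋ − ⌊(79·283)/525⌋ = ⌊22640/525⌋ − ⌊22357/525⌋ = 43 − 42 = 1
n=80: ⌊(81·283)/525⌋ − ⌊(80·283)/525⌋ = ⌊22923/525⌋ − ⌊22640/525⌋ = 43 − 43 = 0
n=81: ⌊(82·283)/525⌋ − ⌊(81·283)/525⌋ = ⌊23206/525⌋ − ⌊22923/525⌋ = 44 − 43 = 1
n=82: ⌊(83·283)/525⌋ − ⌊(82·283)/525⌋ = ⌊23489/525⌋ − ⌊23206/525⌋ = 44 − 44 = 0
n=83: ⌊(84·283)/525⌋ − ⌊(83·283)/525⌋ = ⌊23772/525⌋ − ⌊23489/525⌋ = 45 − 44 = 1
n=84: ⌊(85·283)/525⌋ − ⌊(84·283)/525⌋ = ⌊24055/525⌋ − ⌊23772/525⌋ = 45 − 45 = 0
n=85: ⌊(86·283)/525⌋ − ⌊(85·283)/525⌋ = ⌊24338/525⌋ − ⌊24055/525⌋ = 46 − 45 = 1
n=86: ⌊(87·283)/525⌋ − ⌊(86·283)/525⌋ = ⌊24621/525⌋ − ⌊24338/525⌋ = 46 − 46 = 0
n=87: ⌊(88·283)/525⌋ − ⌊(87·283)/525⌋ = ⌊24904/525⌋ − ⌊24621/525⌋ = 47 − 46 = 1
n=88: ⌊(89·283)/525⌋ − ⌊(88·283)/525⌋ = ⌊25187/525⌋ − ⌊24904/525⌋ = 47 − 47 = 0
n=89: ⌊(90·283)/525⌋ − ⌊(89·283)/525⌋ = ⌊25470/525⌋ − ⌊25187/525⌋ = 48 − 47 = 1
n=90: ⌊(91·283)/525⌋ − ⌊(90·283)/525⌋ = ⌊25753/525⌋ − ⌊25470/525⌋ = 49 − 48 = 1
n=91: ⌊(92·283)/525⌋ − ⌊(91·283)/525⌋ = ⌊26036/525⌋ − ⌊25753/525⌋ = 49 − 49 = 0
n=92: ⌊(93·283)/525⌋ − ⌊(92·283)/525⌋ = ⌊26319/525⌋ − ⌊26036/525⌋ = 50 − 49 = 1
n=93: ⌊(94·283)/525⌋ − ⌊(93·283)/525⌋ = ⌊26602/525⌋ − ⌊26319/525⌋ = 50 − 50 = 0
n=94: ⌊(95·283)/525⌋ − ⌊(94·283)/525⌋ = ⌊26885/525⌋ − ⌊26602/525⌋ = 51 − 50 = 1
n=95: ⌊(96·283)/525⌋ − ⌊(95·283)/525⌋ = ⌊27168/525⌋ − ⌊26885/525⌋ = 51 − 51 = 0
n=96: ⌊(97·283)/525⌋ − ⌊(96·283)/525⌋ = ⌊27451/525⌋ − ⌊27168/525⌋ = 52 − 51 = 1
n=97: ⌊(98·283)/525⌋ − ⌊(97·283)/525⌋ = ⌊27734/525⌋ − ⌊27451/525⌋ = 52 − 52 = 0

01010101010110101010101011010101010101101010101010110101010101011010101010101101010101010110101010


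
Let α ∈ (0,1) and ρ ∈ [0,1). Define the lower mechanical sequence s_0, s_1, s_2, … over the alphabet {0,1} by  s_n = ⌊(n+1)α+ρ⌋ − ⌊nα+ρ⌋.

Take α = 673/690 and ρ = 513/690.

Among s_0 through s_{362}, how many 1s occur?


#1s = Σ_{n=0}^{362} s_n = Σ_{n=0}^{362} (⌊(n+1)α+ρ⌋ − ⌊nα+ρ⌋)
the sum telescopes: every ⌊nα+ρ⌋ with 0 < n < 363 appears once with + and once with −, leaving ⌊363α+ρ⌋ − ⌊0·α+ρ⌋
363α + ρ = (363·673 + 513) / 690 = 244812/690
ρ = 513/690
⌊244812/690⌋ = 354,  ⌊513/690⌋ = 0
#1s = 354 − 0 = 354

354


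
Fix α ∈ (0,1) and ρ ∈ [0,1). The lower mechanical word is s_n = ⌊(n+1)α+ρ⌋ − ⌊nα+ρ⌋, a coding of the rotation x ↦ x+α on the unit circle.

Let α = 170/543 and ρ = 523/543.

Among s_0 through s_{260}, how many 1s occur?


#1s = Σ_{n=0}^{260} s_n = Σ_{n=0}^{260} (⌊(n+1)α+ρ⌋ − ⌊nα+ρ⌋)
the sum telescopes: every ⌊nα+ρ⌋ with 0 < n < 261 appears once with + and once with −, leaving ⌊261α+ρ⌋ − ⌊0·α+ρ⌋
261α + ρ = (261·170 + 523) / 543 = 44893/543
ρ = 523/543
⌊44893/543⌋ = 82,  ⌊523/543⌋ = 0
#1s = 82 − 0 = 82

82


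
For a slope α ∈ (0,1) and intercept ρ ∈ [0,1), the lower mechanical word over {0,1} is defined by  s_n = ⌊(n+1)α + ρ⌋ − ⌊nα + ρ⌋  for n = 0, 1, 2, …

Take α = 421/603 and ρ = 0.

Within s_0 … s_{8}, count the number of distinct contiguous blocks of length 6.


t_n = ⌊(n·421)/603⌋ for n = 0 … 9:
  n=0…9: ⌊0/603⌋=0 ⌊421/603⌋=0 ⌊842/603⌋=1 ⌊1263/603⌋=2 ⌊1684/603⌋=2 ⌊2105/603⌋=3 ⌊2526/603⌋=4 ⌊2947/603⌋=4 ⌊3368/603⌋=5 ⌊3789/603⌋=6
s_n = t_(n+1) − t_n for n = 0 … 8 gives
prefix = 011011011
slide a length-6 window over [0..5] … [3..8] (4 windows); first occurrence of each distinct factor:
  [  0..  5] 011011
  [  1..  6] 110110
  [  2..  7] 101101
  (the other 1 window repeats one of these)
distinct factors: {011011, 101101, 110110}
count = 3  (Sturmian bound for length 6 is 7)

3
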